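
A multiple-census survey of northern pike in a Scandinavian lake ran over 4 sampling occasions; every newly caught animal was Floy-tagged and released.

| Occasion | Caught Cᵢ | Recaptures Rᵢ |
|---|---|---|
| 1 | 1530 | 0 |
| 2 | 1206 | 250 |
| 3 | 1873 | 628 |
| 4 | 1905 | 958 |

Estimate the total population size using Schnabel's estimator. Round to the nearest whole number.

Marked at large before each occasion: Mᵢ = Σⱼ<ᵢ (Cⱼ − Rⱼ) → M1=0, M2=1530, M3=2486, M4=3731
Σ MᵢCᵢ = 0·1530 + 1530·1206 + 2486·1873 + 3731·1905 = 0 + 1845180 + 4656278 + 7107555 = 13609013
Σ Rᵢ = 0 + 250 + 628 + 958 = 1836
N̂ = 13609013 / 1836 ≈ 7412.3 → 7412

N ≈ 7412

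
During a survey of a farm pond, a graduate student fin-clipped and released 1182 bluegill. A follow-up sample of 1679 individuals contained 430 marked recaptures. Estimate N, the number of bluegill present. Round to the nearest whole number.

N ≈ 4615

N = (1182 × 1679) / 430 = 1984578 / 430 ≈ 4615.3 → 4615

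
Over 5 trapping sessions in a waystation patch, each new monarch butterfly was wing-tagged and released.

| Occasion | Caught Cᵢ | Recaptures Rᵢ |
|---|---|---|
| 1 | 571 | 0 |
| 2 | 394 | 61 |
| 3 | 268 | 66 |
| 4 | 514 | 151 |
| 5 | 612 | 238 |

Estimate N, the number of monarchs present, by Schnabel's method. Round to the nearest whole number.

N ≈ 3750

Marked at large before each occasion: Mᵢ = Σⱼ<ᵢ (Cⱼ − Rⱼ) → M1=0, M2=571, M3=904, M4=1106, M5=1469
Σ MᵢCᵢ = 0·571 + 571·394 + 904·268 + 1106·514 + 1469·612 = 0 + 224974 + 242272 + 568484 + 899028 = 1934758
Σ Rᵢ = 0 + 61 + 66 + 151 + 238 = 516
N̂ = 1934758 / 516 ≈ 3749.5 → 3750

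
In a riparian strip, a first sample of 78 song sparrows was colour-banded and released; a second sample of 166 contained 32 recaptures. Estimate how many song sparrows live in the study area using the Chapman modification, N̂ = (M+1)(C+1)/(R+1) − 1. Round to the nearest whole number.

N ≈ 399

N̂ = (78+1)(166+1)/(32+1) − 1 = 79·167/33 − 1
= 13193/33 − 1 ≈ 399.8 − 1 ≈ 398.8 → 399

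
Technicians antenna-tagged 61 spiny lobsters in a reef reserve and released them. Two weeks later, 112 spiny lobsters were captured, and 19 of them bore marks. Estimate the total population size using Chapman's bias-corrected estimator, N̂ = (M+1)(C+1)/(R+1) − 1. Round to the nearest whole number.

N ≈ 349

N̂ = (61+1)(112+1)/(19+1) − 1 = 62·113/20 − 1
= 7006/20 − 1 ≈ 350.3 − 1 ≈ 349.3 → 349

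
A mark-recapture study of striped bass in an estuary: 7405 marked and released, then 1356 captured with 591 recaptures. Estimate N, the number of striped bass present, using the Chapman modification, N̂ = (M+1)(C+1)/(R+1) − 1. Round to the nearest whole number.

N̂ = (7405+1)(1356+1)/(591+1) − 1 = 7406·1357/592 − 1
= 10049942/592 − 1 ≈ 16976.3 − 1 ≈ 16975.3 → 16975

N ≈ 16,975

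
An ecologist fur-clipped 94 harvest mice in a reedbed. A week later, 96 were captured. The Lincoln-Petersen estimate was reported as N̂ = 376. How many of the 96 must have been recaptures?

R = 24

From N = M·C/R: R = M·C / N = 94·96 / 376 = 9024 / 376 = 24.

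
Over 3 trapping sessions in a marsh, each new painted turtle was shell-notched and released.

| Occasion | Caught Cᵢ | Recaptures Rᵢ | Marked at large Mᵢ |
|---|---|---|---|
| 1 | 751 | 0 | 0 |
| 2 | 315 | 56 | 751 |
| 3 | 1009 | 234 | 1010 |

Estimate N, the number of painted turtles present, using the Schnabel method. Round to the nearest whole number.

N ≈ 4330

Σ MᵢCᵢ = 0·751 + 751·315 + 1010·1009 = 0 + 236565 + 1019090 = 1255655
Σ Rᵢ = 0 + 56 + 234 = 290
N̂ = 1255655 / 290 ≈ 4329.8 → 4330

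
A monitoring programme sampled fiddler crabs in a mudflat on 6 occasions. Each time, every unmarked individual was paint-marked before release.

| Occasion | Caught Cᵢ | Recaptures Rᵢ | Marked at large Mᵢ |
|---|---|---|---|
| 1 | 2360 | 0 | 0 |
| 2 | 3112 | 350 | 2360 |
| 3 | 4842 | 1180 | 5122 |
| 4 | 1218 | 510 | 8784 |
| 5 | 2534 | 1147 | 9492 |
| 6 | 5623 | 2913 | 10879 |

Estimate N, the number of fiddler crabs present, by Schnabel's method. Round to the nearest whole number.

N ≈ 20,995

Σ MᵢCᵢ = 0·2360 + 2360·3112 + 5122·4842 + 8784·1218 + 9492·2534 + 10879·5623 = 0 + 7344320 + 24800724 + 10698912 + 24052728 + 61172617 = 128069301
Σ Rᵢ = 0 + 350 + 1180 + 510 + 1147 + 2913 = 6100
N̂ = 128069301 / 6100 ≈ 20995.0 → 20995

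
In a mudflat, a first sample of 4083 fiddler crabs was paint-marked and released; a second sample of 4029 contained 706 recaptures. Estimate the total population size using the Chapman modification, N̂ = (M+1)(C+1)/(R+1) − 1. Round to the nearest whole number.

N̂ = (4083+1)(4029+1)/(706+1) − 1 = 4084·4030/707 − 1
= 16458520/707 − 1 ≈ 23279.4 − 1 ≈ 23278.4 → 23278

N ≈ 23,278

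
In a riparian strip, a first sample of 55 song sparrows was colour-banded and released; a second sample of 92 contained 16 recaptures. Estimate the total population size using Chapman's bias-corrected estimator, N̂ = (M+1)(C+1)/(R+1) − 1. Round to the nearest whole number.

N̂ = (55+1)(92+1)/(16+1) − 1 = 56·93/17 − 1
= 5208/17 − 1 ≈ 306.4 − 1 ≈ 305.4 → 305

N ≈ 305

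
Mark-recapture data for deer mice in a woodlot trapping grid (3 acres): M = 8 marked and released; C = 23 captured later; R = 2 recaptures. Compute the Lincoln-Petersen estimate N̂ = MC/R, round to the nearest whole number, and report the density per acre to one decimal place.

density ≈ 30.7 deer mice per acre

N̂ = 8·23/2 = 184/2 = 92
Density = N̂ / area = 92 / 3 ≈ 30.67 → 30.7 per acre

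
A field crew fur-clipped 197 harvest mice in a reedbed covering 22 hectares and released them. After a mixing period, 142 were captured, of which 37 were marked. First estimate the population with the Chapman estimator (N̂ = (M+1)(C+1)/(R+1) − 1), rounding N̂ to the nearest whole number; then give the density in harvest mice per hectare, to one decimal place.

density ≈ 33.8 harvest mice per hectare

N̂ = 198·143/38 − 1 = 28314/38 − 1 ≈ 744.1 → 744
Density = N̂ / area = 744 / 22 ≈ 33.82 → 33.8 per hectare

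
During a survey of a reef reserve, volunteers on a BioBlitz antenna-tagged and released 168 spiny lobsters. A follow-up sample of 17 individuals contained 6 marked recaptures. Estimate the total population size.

N = (168 × 17) / 6 = 2856 / 6 = 476

N = 476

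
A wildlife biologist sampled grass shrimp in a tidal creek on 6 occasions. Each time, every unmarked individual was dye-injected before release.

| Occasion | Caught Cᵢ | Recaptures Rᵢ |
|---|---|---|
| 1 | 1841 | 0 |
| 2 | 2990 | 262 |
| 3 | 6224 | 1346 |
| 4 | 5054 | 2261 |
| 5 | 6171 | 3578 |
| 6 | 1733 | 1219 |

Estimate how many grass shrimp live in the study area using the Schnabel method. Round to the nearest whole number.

N ≈ 21,108

Marked at large before each occasion: Mᵢ = Σⱼ<ᵢ (Cⱼ − Rⱼ) → M1=0, M2=1841, M3=4569, M4=9447, M5=12240, M6=14833
Σ MᵢCᵢ = 0·1841 + 1841·2990 + 4569·6224 + 9447·5054 + 12240·6171 + 14833·1733 = 0 + 5504590 + 28437456 + 47745138 + 75533040 + 25705589 = 182925813
Σ Rᵢ = 0 + 262 + 1346 + 2261 + 3578 + 1219 = 8666
N̂ = 182925813 / 8666 ≈ 21108.4 → 21108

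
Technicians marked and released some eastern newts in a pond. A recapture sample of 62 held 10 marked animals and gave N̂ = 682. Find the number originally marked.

From N = M·C/R: M = N·R / C = 682·10 / 62 = 6820 / 62 = 110.

M = 110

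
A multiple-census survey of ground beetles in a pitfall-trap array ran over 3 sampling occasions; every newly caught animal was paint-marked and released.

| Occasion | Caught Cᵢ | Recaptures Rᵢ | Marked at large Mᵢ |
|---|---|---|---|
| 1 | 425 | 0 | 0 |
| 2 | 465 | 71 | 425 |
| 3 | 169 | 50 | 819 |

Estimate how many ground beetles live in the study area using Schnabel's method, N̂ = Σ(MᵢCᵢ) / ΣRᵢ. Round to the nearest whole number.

Σ MᵢCᵢ = 0·425 + 425·465 + 819·169 = 0 + 197625 + 138411 = 336036
Σ Rᵢ = 0 + 71 + 50 = 121
N̂ = 336036 / 121 ≈ 2777.2 → 2777

N ≈ 2777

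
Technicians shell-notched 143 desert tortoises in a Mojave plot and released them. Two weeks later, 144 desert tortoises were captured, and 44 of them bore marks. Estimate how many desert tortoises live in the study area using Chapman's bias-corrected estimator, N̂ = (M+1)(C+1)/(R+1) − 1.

N = 463

N̂ = (143+1)(144+1)/(44+1) − 1 = 144·145/45 − 1
= 20880/45 − 1 = 464 − 1 = 463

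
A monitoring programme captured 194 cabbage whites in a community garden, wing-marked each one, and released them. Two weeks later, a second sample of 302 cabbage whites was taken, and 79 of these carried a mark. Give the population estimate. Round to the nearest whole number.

The marked fraction in the recapture sample should equal the marked fraction in the population: 79/302 = 194/N.
N = (194 × 302) / 79 = 58588 / 79 ≈ 741.6 → 742

N ≈ 742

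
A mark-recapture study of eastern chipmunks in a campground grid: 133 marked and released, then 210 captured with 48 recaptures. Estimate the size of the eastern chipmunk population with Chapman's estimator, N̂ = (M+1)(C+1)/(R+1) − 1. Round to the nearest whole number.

N̂ = (133+1)(210+1)/(48+1) − 1 = 134·211/49 − 1
= 28274/49 − 1 ≈ 577.0 − 1 ≈ 576.0 → 576

N ≈ 576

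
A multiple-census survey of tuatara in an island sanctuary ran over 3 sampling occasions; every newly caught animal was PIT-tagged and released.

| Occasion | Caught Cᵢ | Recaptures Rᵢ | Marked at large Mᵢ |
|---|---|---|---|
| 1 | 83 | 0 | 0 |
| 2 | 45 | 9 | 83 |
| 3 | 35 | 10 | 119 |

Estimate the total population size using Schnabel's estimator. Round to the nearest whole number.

Σ MᵢCᵢ = 0·83 + 83·45 + 119·35 = 0 + 3735 + 4165 = 7900
Σ Rᵢ = 0 + 9 + 10 = 19
N̂ = 7900 / 19 ≈ 415.8 → 416

N ≈ 416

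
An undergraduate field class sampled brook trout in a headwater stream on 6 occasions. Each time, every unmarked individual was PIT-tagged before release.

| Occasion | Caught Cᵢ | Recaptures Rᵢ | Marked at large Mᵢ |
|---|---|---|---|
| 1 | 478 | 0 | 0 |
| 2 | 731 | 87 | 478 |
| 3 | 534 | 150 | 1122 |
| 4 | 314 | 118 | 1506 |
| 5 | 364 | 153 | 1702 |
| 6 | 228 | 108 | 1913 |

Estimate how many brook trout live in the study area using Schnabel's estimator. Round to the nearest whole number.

Σ MᵢCᵢ = 0·478 + 478·731 + 1122·534 + 1506·314 + 1702·364 + 1913·228 = 0 + 349418 + 599148 + 472884 + 619528 + 436164 = 2477142
Σ Rᵢ = 0 + 87 + 150 + 118 + 153 + 108 = 616
N̂ = 2477142 / 616 ≈ 4021.3 → 4021

N ≈ 4021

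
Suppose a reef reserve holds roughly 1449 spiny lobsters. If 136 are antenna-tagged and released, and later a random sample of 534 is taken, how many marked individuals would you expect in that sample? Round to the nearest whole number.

expected recaptures ≈ 50

Expected recaptures E[R] = M·C / N.
E[R] = 136 × 534 / 1449 = 72624 / 1449 ≈ 50.1 → 50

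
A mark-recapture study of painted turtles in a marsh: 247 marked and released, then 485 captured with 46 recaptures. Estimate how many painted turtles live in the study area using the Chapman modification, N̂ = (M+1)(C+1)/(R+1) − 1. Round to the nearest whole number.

N ≈ 2563

N̂ = (247+1)(485+1)/(46+1) − 1 = 248·486/47 − 1
= 120528/47 − 1 ≈ 2564.4 − 1 ≈ 2563.4 → 2563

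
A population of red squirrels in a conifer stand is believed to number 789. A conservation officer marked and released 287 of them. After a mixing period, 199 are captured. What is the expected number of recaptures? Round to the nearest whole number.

expected recaptures ≈ 72

The marked fraction of the population is 287/789, so in a sample of 199 expect C·(M/N) marked.
E[R] = 287 × 199 / 789 = 57113 / 789 ≈ 72.4 → 72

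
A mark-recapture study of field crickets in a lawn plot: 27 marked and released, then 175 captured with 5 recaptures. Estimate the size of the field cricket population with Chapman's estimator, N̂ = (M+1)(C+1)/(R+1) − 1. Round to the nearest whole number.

N̂ = (27+1)(175+1)/(5+1) − 1 = 28·176/6 − 1
= 4928/6 − 1 ≈ 821.3 − 1 ≈ 820.3 → 820

N ≈ 820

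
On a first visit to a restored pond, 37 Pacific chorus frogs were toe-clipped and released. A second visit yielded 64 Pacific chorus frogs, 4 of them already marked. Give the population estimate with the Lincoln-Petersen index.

N = (37 × 64) / 4 = 2368 / 4 = 592

N = 592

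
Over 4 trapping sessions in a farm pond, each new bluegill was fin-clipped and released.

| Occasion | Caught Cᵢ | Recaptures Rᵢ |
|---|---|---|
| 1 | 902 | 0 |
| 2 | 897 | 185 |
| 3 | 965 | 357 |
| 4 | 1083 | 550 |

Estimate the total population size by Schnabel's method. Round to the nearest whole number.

Marked at large before each occasion: Mᵢ = Σⱼ<ᵢ (Cⱼ − Rⱼ) → M1=0, M2=902, M3=1614, M4=2222
Σ MᵢCᵢ = 0·902 + 902·897 + 1614·965 + 2222·1083 = 0 + 809094 + 1557510 + 2406426 = 4773030
Σ Rᵢ = 0 + 185 + 357 + 550 = 1092
N̂ = 4773030 / 1092 ≈ 4370.9 → 4371

N ≈ 4371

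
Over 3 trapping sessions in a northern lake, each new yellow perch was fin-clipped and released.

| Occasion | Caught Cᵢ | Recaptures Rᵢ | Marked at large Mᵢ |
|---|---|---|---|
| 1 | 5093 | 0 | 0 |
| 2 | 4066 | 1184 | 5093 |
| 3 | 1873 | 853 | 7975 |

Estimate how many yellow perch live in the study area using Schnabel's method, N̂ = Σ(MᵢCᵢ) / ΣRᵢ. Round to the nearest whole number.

N ≈ 17,499

Σ MᵢCᵢ = 0·5093 + 5093·4066 + 7975·1873 = 0 + 20708138 + 14937175 = 35645313
Σ Rᵢ = 0 + 1184 + 853 = 2037
N̂ = 35645313 / 2037 ≈ 17498.9 → 17499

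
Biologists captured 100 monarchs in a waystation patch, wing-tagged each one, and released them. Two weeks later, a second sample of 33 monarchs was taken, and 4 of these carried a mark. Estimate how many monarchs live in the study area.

N = 825

Lincoln-Petersen assumes M/N = R/C, so N = M·C / R.
N = (100 × 33) / 4 = 3300 / 4 = 825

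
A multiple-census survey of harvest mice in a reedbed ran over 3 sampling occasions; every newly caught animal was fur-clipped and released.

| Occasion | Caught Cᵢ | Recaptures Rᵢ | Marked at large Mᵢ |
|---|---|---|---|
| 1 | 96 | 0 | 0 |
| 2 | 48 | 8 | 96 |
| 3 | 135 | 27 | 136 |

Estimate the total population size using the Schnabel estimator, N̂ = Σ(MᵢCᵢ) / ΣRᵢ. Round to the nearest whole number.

Σ MᵢCᵢ = 0·96 + 96·48 + 136·135 = 0 + 4608 + 18360 = 22968
Σ Rᵢ = 0 + 8 + 27 = 35
N̂ = 22968 / 35 ≈ 656.2 → 656

N ≈ 656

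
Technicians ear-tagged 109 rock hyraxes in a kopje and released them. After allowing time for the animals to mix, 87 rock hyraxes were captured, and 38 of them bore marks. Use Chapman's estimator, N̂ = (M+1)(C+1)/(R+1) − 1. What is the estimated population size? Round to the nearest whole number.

N ≈ 247

N̂ = (109+1)(87+1)/(38+1) − 1 = 110·88/39 − 1
= 9680/39 − 1 ≈ 248.2 − 1 ≈ 247.2 → 247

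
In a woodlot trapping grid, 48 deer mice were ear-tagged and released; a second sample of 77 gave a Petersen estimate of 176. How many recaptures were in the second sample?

From N = M·C/R: R = M·C / N = 48·77 / 176 = 3696 / 176 = 21.

R = 21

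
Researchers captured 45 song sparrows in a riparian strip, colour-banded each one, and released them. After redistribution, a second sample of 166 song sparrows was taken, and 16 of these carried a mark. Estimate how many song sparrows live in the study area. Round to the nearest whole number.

N ≈ 467

Lincoln-Petersen assumes M/N = R/C, so N = M·C / R.
N = (45 × 166) / 16 = 7470 / 16 ≈ 466.9 → 467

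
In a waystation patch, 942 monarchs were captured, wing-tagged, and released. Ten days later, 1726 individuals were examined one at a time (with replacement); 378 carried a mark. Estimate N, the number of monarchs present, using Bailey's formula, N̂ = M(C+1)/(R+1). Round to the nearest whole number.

N ≈ 4292

N̂ = 942·(1726+1)/(378+1) = 942·1727/379 = 1626834/379 ≈ 4292.4 → 4292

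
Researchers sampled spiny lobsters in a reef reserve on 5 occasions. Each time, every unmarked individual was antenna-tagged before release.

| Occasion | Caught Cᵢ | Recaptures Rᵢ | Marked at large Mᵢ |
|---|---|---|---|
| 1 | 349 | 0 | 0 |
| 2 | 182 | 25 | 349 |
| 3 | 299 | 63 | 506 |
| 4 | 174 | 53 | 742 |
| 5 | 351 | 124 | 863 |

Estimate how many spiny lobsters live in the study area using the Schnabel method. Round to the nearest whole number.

Σ MᵢCᵢ = 0·349 + 349·182 + 506·299 + 742·174 + 863·351 = 0 + 63518 + 151294 + 129108 + 302913 = 646833
Σ Rᵢ = 0 + 25 + 63 + 53 + 124 = 265
N̂ = 646833 / 265 ≈ 2440.9 → 2441

N ≈ 2441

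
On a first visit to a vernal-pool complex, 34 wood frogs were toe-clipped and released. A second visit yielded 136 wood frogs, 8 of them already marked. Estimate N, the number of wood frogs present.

If marked individuals mix randomly, R/C ≈ M/N, giving N ≈ M·C/R.
N = (34 × 136) / 8 = 4624 / 8 = 578

N = 578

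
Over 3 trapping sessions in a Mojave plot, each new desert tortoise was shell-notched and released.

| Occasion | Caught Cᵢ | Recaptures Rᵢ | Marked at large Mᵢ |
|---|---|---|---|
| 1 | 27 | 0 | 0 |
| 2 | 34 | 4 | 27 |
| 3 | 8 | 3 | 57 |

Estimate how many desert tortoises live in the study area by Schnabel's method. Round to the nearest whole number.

N ≈ 196

Σ MᵢCᵢ = 0·27 + 27·34 + 57·8 = 0 + 918 + 456 = 1374
Σ Rᵢ = 0 + 4 + 3 = 7
N̂ = 1374 / 7 ≈ 196.3 → 196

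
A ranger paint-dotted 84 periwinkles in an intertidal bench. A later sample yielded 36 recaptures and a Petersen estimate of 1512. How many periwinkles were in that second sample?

C = 648

From N = M·C/R: C = N·R / M = 1512·36 / 84 = 54432 / 84 = 648.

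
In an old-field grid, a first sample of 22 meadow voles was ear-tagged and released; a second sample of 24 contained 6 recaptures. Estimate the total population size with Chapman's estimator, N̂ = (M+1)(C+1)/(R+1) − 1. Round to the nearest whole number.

N̂ = (22+1)(24+1)/(6+1) − 1 = 23·25/7 − 1
= 575/7 − 1 ≈ 82.1 − 1 ≈ 81.1 → 81

N ≈ 81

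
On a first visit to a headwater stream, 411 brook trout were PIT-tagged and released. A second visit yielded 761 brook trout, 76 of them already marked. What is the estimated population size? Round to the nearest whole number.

N ≈ 4115

The marked fraction in the recapture sample should equal the marked fraction in the population: 76/761 = 411/N.
N = (411 × 761) / 76 = 312771 / 76 ≈ 4115.4 → 4115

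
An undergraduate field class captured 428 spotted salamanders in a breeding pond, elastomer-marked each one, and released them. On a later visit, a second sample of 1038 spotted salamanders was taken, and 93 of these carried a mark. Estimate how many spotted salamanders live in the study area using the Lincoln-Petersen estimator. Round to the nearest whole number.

N = (428 × 1038) / 93 = 444264 / 93 ≈ 4777.0 → 4777

N ≈ 4777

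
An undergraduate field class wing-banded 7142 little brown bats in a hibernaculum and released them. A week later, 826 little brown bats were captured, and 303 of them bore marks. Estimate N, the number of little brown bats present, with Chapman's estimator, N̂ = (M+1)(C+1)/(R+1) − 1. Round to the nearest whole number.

N ≈ 19,431

N̂ = (7142+1)(826+1)/(303+1) − 1 = 7143·827/304 − 1
= 5907261/304 − 1 ≈ 19431.8 − 1 ≈ 19430.8 → 19431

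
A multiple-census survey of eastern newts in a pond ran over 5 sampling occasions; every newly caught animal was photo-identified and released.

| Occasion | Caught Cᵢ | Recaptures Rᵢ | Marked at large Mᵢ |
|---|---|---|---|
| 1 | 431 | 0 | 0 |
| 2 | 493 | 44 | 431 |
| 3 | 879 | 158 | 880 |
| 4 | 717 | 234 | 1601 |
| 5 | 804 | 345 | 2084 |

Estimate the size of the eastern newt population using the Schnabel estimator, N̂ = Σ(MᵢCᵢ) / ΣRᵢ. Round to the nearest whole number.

Σ MᵢCᵢ = 0·431 + 431·493 + 880·879 + 1601·717 + 2084·804 = 0 + 212483 + 773520 + 1147917 + 1675536 = 3809456
Σ Rᵢ = 0 + 44 + 158 + 234 + 345 = 781
N̂ = 3809456 / 781 ≈ 4877.7 → 4878

N ≈ 4878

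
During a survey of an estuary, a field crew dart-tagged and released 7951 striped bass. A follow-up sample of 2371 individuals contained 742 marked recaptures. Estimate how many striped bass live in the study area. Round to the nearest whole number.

N = (7951 × 2371) / 742 = 18851821 / 742 ≈ 25406.8 → 25407

N ≈ 25,407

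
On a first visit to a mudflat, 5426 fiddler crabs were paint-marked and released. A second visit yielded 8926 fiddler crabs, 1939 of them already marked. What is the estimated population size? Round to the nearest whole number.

N ≈ 24,978

If marked individuals mix randomly, R/C ≈ M/N, giving N ≈ M·C/R.
N = (5426 × 8926) / 1939 = 48432476 / 1939 ≈ 24978.1 → 24978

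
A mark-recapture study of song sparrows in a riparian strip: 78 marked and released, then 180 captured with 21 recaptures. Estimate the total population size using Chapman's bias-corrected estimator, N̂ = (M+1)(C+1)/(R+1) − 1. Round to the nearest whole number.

N̂ = (78+1)(180+1)/(21+1) − 1 = 79·181/22 − 1
= 14299/22 − 1 ≈ 650.0 − 1 ≈ 649.0 → 649

N ≈ 649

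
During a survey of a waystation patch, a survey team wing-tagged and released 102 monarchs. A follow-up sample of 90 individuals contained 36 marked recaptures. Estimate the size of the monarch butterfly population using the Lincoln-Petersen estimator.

N = 255

N = (102 × 90) / 36 = 9180 / 36 = 255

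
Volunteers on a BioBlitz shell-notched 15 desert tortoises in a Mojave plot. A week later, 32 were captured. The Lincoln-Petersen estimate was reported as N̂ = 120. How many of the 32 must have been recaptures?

R = 4

From N = M·C/R: R = M·C / N = 15·32 / 120 = 480 / 120 = 4.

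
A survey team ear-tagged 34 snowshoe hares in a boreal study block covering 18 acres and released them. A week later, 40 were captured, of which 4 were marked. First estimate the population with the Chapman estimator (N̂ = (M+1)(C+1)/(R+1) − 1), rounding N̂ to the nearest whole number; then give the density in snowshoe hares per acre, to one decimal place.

density ≈ 15.9 snowshoe hares per acre

N̂ = 35·41/5 − 1 = 1435/5 − 1 = 286
Density = N̂ / area = 286 / 18 ≈ 15.89 → 15.9 per acre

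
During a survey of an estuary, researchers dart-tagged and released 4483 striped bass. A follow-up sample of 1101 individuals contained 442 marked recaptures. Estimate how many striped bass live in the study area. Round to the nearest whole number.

N = (4483 × 1101) / 442 = 4935783 / 442 ≈ 11166.9 → 11167

N ≈ 11,167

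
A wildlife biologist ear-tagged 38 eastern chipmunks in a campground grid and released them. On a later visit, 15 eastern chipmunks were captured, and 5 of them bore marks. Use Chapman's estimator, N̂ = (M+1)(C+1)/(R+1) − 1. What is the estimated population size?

N̂ = (38+1)(15+1)/(5+1) − 1 = 39·16/6 − 1
= 624/6 − 1 = 104 − 1 = 103

N = 103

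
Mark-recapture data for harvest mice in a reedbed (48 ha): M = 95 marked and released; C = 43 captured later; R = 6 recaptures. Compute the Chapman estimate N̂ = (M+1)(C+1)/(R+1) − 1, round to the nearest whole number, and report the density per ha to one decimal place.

density ≈ 12.5 harvest mice per ha

N̂ = 96·44/7 − 1 = 4224/7 − 1 ≈ 602.4 → 602
Density = N̂ / area = 602 / 48 ≈ 12.54 → 12.5 per ha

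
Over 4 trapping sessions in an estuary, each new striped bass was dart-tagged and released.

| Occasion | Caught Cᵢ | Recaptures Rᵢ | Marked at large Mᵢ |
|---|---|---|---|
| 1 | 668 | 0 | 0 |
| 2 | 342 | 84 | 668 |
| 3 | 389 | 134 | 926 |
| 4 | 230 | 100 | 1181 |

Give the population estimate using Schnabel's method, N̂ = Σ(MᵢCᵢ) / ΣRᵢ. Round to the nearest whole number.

Σ MᵢCᵢ = 0·668 + 668·342 + 926·389 + 1181·230 = 0 + 228456 + 360214 + 271630 = 860300
Σ Rᵢ = 0 + 84 + 134 + 100 = 318
N̂ = 860300 / 318 ≈ 2705.3 → 2705

N ≈ 2705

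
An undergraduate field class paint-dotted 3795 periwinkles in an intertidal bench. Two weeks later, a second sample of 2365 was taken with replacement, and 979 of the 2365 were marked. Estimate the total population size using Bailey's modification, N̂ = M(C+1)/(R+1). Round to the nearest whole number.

N ≈ 9162

N̂ = 3795·(2365+1)/(979+1) = 3795·2366/980 = 8978970/980 ≈ 9162.2 → 9162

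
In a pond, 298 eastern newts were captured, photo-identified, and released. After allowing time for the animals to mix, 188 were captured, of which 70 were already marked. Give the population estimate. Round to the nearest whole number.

N ≈ 800

N = (298 × 188) / 70 = 56024 / 70 ≈ 800.3 → 800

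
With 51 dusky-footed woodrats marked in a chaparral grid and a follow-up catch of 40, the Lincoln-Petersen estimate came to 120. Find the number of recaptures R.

From N = M·C/R: R = M·C / N = 51·40 / 120 = 2040 / 120 = 17.

R = 17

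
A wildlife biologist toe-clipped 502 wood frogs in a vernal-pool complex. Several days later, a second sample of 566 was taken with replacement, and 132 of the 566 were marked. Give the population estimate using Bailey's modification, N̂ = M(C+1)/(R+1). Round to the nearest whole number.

N̂ = 502·(566+1)/(132+1) = 502·567/133 = 284634/133 ≈ 2140.1 → 2140

N ≈ 2140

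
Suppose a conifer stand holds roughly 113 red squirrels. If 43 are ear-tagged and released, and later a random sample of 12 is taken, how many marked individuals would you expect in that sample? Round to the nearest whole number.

expected recaptures ≈ 5

Expected recaptures E[R] = M·C / N.
E[R] = 43 × 12 / 113 = 516 / 113 ≈ 4.6 → 5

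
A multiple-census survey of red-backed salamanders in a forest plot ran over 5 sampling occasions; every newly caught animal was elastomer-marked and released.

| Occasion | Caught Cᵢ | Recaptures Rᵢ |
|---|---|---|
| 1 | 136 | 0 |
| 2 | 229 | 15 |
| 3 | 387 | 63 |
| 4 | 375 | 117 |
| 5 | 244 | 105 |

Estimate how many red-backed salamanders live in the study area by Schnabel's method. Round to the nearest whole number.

Marked at large before each occasion: Mᵢ = Σⱼ<ᵢ (Cⱼ − Rⱼ) → M1=0, M2=136, M3=350, M4=674, M5=932
Σ MᵢCᵢ = 0·136 + 136·229 + 350·387 + 674·375 + 932·244 = 0 + 31144 + 135450 + 252750 + 227408 = 646752
Σ Rᵢ = 0 + 15 + 63 + 117 + 105 = 300
N̂ = 646752 / 300 ≈ 2155.8 → 2156

N ≈ 2156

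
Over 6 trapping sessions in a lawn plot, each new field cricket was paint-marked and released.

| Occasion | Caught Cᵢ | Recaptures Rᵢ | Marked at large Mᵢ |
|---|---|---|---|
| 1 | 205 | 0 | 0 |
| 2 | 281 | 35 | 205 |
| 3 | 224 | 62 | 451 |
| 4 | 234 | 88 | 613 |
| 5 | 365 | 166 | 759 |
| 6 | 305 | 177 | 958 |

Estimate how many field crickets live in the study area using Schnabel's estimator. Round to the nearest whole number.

Σ MᵢCᵢ = 0·205 + 205·281 + 451·224 + 613·234 + 759·365 + 958·305 = 0 + 57605 + 101024 + 143442 + 277035 + 292190 = 871296
Σ Rᵢ = 0 + 35 + 62 + 88 + 166 + 177 = 528
N̂ = 871296 / 528 ≈ 1650.2 → 1650

N ≈ 1650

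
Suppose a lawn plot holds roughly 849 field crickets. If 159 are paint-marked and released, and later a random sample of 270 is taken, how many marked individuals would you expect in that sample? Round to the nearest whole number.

The marked fraction of the population is 159/849, so in a sample of 270 expect C·(M/N) marked.
E[R] = 159 × 270 / 849 = 42930 / 849 ≈ 50.6 → 51

expected recaptures ≈ 51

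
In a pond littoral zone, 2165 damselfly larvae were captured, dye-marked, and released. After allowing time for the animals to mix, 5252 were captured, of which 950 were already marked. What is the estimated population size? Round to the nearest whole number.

N ≈ 11,969

N = (2165 × 5252) / 950 = 11370580 / 950 ≈ 11969.0 → 11969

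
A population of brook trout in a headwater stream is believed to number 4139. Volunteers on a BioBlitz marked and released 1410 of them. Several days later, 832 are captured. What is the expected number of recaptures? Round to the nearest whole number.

Expected recaptures E[R] = M·C / N.
E[R] = 1410 × 832 / 4139 = 1173120 / 4139 ≈ 283.4 → 283

expected recaptures ≈ 283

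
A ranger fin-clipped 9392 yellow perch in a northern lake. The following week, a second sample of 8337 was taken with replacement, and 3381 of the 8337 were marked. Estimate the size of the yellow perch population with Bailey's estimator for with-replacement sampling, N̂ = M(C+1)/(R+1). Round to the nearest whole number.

N ≈ 23,155

N̂ = 9392·(8337+1)/(3381+1) = 9392·8338/3382 = 78310496/3382 ≈ 23155.1 → 23155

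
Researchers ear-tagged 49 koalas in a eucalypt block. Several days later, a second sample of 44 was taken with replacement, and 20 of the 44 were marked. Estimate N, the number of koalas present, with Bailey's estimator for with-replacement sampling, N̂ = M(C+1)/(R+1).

N = 105

N̂ = 49·(44+1)/(20+1) = 49·45/21 = 2205/21 = 105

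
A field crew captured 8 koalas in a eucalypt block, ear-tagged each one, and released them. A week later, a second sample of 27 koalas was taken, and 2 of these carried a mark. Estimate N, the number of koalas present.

N = 108

Lincoln-Petersen assumes M/N = R/C, so N = M·C / R.
N = (8 × 27) / 2 = 216 / 2 = 108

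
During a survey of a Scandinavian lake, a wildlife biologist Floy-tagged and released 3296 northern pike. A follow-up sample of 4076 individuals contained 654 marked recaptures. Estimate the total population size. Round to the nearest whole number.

N = (3296 × 4076) / 654 = 13434496 / 654 ≈ 20542.0 → 20542

N ≈ 20,542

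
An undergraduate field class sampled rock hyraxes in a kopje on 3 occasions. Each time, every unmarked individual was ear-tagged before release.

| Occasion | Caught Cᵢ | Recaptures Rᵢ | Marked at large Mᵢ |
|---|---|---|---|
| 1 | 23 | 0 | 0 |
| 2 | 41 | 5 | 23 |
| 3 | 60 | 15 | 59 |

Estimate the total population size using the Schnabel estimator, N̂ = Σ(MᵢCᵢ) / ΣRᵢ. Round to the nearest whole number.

N ≈ 224

Σ MᵢCᵢ = 0·23 + 23·41 + 59·60 = 0 + 943 + 3540 = 4483
Σ Rᵢ = 0 + 5 + 15 = 20
N̂ = 4483 / 20 ≈ 224.2 → 224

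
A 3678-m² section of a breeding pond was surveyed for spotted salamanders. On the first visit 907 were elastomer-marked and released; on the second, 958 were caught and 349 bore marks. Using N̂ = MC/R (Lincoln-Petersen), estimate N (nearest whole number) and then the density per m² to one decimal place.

N̂ = 907·958/349 = 868906/349 ≈ 2489.7 → 2490
Density = N̂ / area = 2490 / 3678 ≈ 0.68 → 0.7 per m²

density ≈ 0.7 spotted salamanders per m²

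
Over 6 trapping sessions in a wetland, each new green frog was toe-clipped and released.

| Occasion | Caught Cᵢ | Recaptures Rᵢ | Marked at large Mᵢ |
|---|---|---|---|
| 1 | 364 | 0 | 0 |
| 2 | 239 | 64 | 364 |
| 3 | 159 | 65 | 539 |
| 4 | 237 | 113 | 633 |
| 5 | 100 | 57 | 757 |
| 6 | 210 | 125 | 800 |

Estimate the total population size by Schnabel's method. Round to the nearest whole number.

Σ MᵢCᵢ = 0·364 + 364·239 + 539·159 + 633·237 + 757·100 + 800·210 = 0 + 86996 + 85701 + 150021 + 75700 + 168000 = 566418
Σ Rᵢ = 0 + 64 + 65 + 113 + 57 + 125 = 424
N̂ = 566418 / 424 ≈ 1335.9 → 1336

N ≈ 1336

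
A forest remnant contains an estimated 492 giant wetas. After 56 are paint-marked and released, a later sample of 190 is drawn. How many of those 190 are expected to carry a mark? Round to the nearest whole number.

Expected recaptures E[R] = M·C / N.
E[R] = 56 × 190 / 492 = 10640 / 492 ≈ 21.6 → 22

expected recaptures ≈ 22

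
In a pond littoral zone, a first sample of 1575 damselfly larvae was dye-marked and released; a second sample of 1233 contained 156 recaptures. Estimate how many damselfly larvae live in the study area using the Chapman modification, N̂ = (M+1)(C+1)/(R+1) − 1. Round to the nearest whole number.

N̂ = (1575+1)(1233+1)/(156+1) − 1 = 1576·1234/157 − 1
= 1944784/157 − 1 ≈ 12387.2 − 1 ≈ 12386.2 → 12386

N ≈ 12,386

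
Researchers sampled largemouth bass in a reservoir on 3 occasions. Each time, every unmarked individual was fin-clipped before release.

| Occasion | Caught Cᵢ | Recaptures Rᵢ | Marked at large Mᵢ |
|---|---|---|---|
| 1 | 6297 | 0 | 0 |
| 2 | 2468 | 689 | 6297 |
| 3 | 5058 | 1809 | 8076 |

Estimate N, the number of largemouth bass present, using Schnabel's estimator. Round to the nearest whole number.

Σ MᵢCᵢ = 0·6297 + 6297·2468 + 8076·5058 = 0 + 15540996 + 40848408 = 56389404
Σ Rᵢ = 0 + 689 + 1809 = 2498
N̂ = 56389404 / 2498 ≈ 22573.8 → 22574

N ≈ 22,574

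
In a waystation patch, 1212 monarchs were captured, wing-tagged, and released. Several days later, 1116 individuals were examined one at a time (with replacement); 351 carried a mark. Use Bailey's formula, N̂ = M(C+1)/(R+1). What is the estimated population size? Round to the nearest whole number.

N̂ = 1212·(1116+1)/(351+1) = 1212·1117/352 = 1353804/352 ≈ 3846.0 → 3846

N ≈ 3846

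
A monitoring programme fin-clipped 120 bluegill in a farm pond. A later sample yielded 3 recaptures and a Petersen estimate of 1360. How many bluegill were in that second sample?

From N = M·C/R: C = N·R / M = 1360·3 / 120 = 4080 / 120 = 34.

C = 34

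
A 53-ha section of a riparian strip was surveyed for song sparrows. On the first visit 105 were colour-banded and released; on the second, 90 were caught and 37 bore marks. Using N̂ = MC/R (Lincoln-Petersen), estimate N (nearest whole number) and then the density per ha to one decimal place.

N̂ = 105·90/37 = 9450/37 ≈ 255.4 → 255
Density = N̂ / area = 255 / 53 ≈ 4.81 → 4.8 per ha

density ≈ 4.8 song sparrows per ha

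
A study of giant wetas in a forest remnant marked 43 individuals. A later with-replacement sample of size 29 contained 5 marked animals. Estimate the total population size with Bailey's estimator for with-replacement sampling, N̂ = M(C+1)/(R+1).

N = 215

N̂ = 43·(29+1)/(5+1) = 43·30/6 = 1290/6 = 215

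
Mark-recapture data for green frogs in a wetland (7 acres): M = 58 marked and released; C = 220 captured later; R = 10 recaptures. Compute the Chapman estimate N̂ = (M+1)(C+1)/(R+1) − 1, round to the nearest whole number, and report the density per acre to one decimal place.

N̂ = 59·221/11 − 1 = 13039/11 − 1 ≈ 1184.4 → 1184
Density = N̂ / area = 1184 / 7 ≈ 169.14 → 169.1 per acre

density ≈ 169.1 green frogs per acre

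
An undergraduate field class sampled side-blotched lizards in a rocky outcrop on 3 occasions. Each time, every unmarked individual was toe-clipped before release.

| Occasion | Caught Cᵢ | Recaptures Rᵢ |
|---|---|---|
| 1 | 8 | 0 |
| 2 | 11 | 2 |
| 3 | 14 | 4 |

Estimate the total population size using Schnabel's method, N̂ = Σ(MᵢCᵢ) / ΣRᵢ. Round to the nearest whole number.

N ≈ 54

Marked at large before each occasion: Mᵢ = Σⱼ<ᵢ (Cⱼ − Rⱼ) → M1=0, M2=8, M3=17
Σ MᵢCᵢ = 0·8 + 8·11 + 17·14 = 0 + 88 + 238 = 326
Σ Rᵢ = 0 + 2 + 4 = 6
N̂ = 326 / 6 ≈ 54.3 → 54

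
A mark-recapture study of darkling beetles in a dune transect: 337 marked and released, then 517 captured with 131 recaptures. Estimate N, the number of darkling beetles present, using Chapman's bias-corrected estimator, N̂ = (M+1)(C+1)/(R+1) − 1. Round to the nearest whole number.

N ≈ 1325

N̂ = (337+1)(517+1)/(131+1) − 1 = 338·518/132 − 1
= 175084/132 − 1 ≈ 1326.4 − 1 ≈ 1325.4 → 1325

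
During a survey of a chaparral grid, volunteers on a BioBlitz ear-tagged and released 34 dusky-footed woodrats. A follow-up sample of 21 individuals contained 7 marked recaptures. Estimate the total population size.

If marked individuals mix randomly, R/C ≈ M/N, giving N ≈ M·C/R.
N = (34 × 21) / 7 = 714 / 7 = 102

N = 102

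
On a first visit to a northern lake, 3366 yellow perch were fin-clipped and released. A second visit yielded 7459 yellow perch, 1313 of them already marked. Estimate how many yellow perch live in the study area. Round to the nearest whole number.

N ≈ 19,122

Lincoln-Petersen assumes M/N = R/C, so N = M·C / R.
N = (3366 × 7459) / 1313 = 25106994 / 1313 ≈ 19121.9 → 19122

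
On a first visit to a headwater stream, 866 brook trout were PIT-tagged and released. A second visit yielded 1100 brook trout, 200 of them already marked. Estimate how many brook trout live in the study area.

N = 4763

Lincoln-Petersen assumes M/N = R/C, so N = M·C / R.
N = (866 × 1100) / 200 = 952600 / 200 = 4763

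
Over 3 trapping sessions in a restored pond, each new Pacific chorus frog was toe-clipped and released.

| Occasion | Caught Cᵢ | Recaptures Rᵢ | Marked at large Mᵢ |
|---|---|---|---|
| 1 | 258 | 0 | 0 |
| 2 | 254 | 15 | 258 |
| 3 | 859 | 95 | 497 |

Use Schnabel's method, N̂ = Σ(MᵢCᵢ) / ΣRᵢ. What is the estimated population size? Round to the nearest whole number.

Σ MᵢCᵢ = 0·258 + 258·254 + 497·859 = 0 + 65532 + 426923 = 492455
Σ Rᵢ = 0 + 15 + 95 = 110
N̂ = 492455 / 110 ≈ 4476.9 → 4477

N ≈ 4477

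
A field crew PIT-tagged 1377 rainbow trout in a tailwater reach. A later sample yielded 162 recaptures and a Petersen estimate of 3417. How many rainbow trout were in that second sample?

C = 402

From N = M·C/R: C = N·R / M = 3417·162 / 1377 = 553554 / 1377 = 402.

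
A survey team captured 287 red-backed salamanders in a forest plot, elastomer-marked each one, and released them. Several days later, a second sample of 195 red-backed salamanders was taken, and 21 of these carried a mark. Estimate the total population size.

N = 2665

Lincoln-Petersen assumes M/N = R/C, so N = M·C / R.
N = (287 × 195) / 21 = 55965 / 21 = 2665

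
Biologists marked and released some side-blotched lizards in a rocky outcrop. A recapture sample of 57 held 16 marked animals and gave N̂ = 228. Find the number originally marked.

M = 64

From N = M·C/R: M = N·R / C = 228·16 / 57 = 3648 / 57 = 64.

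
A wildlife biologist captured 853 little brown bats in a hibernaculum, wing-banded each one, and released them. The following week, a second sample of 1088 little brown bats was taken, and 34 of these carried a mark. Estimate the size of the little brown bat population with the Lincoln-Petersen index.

N = 27,296

N = (853 × 1088) / 34 = 928064 / 34 = 27296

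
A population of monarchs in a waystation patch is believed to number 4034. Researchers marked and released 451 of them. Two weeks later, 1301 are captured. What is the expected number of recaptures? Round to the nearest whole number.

expected recaptures ≈ 145

Expected recaptures E[R] = M·C / N.
E[R] = 451 × 1301 / 4034 = 586751 / 4034 ≈ 145.45 → 145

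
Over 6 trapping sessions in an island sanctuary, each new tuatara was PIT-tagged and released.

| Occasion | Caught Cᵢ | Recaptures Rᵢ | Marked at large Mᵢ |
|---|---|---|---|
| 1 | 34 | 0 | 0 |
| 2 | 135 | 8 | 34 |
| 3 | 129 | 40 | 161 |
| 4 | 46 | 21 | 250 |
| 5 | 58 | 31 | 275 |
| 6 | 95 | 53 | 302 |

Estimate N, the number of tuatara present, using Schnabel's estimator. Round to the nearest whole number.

Σ MᵢCᵢ = 0·34 + 34·135 + 161·129 + 250·46 + 275·58 + 302·95 = 0 + 4590 + 20769 + 11500 + 15950 + 28690 = 81499
Σ Rᵢ = 0 + 8 + 40 + 21 + 31 + 53 = 153
N̂ = 81499 / 153 ≈ 532.7 → 533

N ≈ 533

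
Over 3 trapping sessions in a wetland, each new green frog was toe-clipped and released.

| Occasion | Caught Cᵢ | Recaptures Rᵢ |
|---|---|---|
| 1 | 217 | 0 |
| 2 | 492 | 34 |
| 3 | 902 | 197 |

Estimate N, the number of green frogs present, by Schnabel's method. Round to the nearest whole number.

N ≈ 3098

Marked at large before each occasion: Mᵢ = Σⱼ<ᵢ (Cⱼ − Rⱼ) → M1=0, M2=217, M3=675
Σ MᵢCᵢ = 0·217 + 217·492 + 675·902 = 0 + 106764 + 608850 = 715614
Σ Rᵢ = 0 + 34 + 197 = 231
N̂ = 715614 / 231 ≈ 3097.9 → 3098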